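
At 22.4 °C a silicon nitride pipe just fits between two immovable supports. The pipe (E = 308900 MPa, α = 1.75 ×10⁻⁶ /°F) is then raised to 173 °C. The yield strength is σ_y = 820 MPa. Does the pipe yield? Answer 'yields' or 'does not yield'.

does not yield

E = 308900 MPa = 308.9 GPa.
α = 1.75×10⁻⁶/°F × 9/5 = 3.15×10⁻⁶/K.
ΔT = 150.6 K. Constrained thermal stress σ = E·α·ΔT = 308.9×10³ MPa × 3.15×10⁻⁶ × 150.6 = 147 MPa (compressive).
Compare to σ_y = 820 MPa: σ < σ_y, so it does not yield.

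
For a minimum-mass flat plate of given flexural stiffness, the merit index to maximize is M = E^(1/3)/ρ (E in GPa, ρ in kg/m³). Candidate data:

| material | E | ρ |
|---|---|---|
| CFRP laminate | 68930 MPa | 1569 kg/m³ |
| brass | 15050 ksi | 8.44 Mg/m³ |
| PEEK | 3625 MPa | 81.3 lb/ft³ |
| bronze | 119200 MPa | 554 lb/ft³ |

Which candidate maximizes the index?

Normalizing units and computing the index:
  CFRP laminate: E = 68.93 GPa, ρ = 1569 kg/m³
  brass: E = 103.8 GPa, ρ = 8440 kg/m³
  PEEK: E = 3.625 GPa, ρ = 1302 kg/m³
  bronze: E = 119.2 GPa, ρ = 8874 kg/m³
  CFRP laminate: M = 2.61×10⁻³
  PEEK: M = 1.18×10⁻³
  brass: M = 0.557×10⁻³
  bronze: M = 0.555×10⁻³
CFRP laminate ranks first.

CFRP laminate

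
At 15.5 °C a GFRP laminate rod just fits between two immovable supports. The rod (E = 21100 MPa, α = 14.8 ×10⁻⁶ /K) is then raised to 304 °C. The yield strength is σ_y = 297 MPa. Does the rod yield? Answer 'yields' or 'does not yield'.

does not yield

E = 21100 MPa = 21.10 GPa.
ΔT = 288.5 K. Constrained thermal stress σ = E·α·ΔT = 21.10×10³ MPa × 14.8×10⁻⁶ × 288.5 = 90.1 MPa (compressive).
Compare to σ_y = 297 MPa: σ < σ_y, so it does not yield.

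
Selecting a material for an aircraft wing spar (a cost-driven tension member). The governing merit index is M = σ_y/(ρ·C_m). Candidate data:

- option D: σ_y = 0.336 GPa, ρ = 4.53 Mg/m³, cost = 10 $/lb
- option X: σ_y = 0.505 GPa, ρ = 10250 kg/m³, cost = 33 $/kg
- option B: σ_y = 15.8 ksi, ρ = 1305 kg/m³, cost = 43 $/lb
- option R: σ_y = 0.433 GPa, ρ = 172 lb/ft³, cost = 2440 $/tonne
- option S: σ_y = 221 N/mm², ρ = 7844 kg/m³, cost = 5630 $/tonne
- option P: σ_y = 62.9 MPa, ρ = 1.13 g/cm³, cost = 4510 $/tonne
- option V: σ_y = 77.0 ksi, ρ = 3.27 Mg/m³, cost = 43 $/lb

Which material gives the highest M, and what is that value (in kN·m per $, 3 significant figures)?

option R, M = 64.4 kN·m per $

After converting to SI:
  option D: σ_y = 336.0 MPa, ρ = 4530 kg/m³, cost = 22.05 $/kg
  option X: σ_y = 505.0 MPa, ρ = 10250 kg/m³, cost = 33.00 $/kg
  option B: σ_y = 108.9 MPa, ρ = 1305 kg/m³, cost = 94.80 $/kg
  option R: σ_y = 433.0 MPa, ρ = 2755 kg/m³, cost = 2.440 $/kg
  option S: σ_y = 221.0 MPa, ρ = 7844 kg/m³, cost = 5.630 $/kg
  option P: σ_y = 62.90 MPa, ρ = 1130 kg/m³, cost = 4.510 $/kg
  option V: σ_y = 530.9 MPa, ρ = 3270 kg/m³, cost = 94.80 $/kg
  option R: M = 64.4 kN·m per $
  option P: M = 12.3 kN·m per $
  option S: M = 5.00 kN·m per $
  option D: M = 3.36 kN·m per $
  option V: M = 1.71 kN·m per $
  option X: M = 1.49 kN·m per $
  option B: M = 0.881 kN·m per $
Option R has the largest M.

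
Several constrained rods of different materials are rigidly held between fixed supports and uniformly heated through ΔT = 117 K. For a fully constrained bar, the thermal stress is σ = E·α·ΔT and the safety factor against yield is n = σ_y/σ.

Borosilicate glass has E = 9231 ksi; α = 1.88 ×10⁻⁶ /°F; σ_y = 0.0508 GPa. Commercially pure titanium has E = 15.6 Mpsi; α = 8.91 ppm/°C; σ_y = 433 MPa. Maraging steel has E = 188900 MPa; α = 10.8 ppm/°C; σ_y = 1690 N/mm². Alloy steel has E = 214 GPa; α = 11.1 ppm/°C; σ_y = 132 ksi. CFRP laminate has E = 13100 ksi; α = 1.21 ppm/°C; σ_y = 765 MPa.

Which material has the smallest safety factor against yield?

borosilicate glass

In consistent units (E in GPa, α in ×10⁻⁶/K, σ_y in MPa):
  borosilicate glass: E = 63.65, α = 3.38, σ_y = 50.80 → σ = 25.2 MPa, n = 2.02
  commercially pure titanium: E = 107.6, α = 8.91, σ_y = 433.0 → σ = 112 MPa, n = 3.86
  maraging steel: E = 188.9, α = 10.8, σ_y = 1690 → σ = 239 MPa, n = 7.08
  alloy steel: E = 214.0, α = 11.1, σ_y = 910.1 → σ = 278 MPa, n = 3.27
  CFRP laminate: E = 90.32, α = 1.21, σ_y = 765.0 → σ = 12.8 MPa, n = 59.8
The minimum is borosilicate glass at n = 2.02.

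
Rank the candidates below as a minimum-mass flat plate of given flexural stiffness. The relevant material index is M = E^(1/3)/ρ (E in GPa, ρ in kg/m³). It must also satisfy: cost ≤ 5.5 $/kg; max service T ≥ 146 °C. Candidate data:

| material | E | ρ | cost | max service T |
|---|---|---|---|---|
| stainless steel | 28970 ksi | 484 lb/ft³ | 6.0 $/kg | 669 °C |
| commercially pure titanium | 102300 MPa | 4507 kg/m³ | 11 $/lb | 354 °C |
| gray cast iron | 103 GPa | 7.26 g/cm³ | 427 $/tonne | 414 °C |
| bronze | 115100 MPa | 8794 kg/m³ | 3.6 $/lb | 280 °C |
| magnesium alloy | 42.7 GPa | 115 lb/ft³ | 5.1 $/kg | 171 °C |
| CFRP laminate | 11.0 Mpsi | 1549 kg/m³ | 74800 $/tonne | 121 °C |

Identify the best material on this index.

Screen on constraints: cost ≤ 5.5 $/kg; max service T ≥ 146 °C. Survivors: gray cast iron, magnesium alloy.
In SI units:
  gray cast iron: E = 103.0 GPa, ρ = 7260 kg/m³
  magnesium alloy: E = 42.70 GPa, ρ = 1842 kg/m³
  magnesium alloy: M = 1.90×10⁻³
  gray cast iron: M = 0.646×10⁻³
Highest index: magnesium alloy.

magnesium alloy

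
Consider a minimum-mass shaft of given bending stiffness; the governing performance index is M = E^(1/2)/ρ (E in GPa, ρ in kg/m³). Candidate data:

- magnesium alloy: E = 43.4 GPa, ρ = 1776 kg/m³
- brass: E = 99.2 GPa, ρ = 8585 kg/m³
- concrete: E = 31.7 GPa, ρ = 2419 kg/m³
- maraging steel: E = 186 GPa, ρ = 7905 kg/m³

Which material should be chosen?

Per-candidate index values:
  magnesium alloy: M = 3.71×10⁻³
  concrete: M = 2.33×10⁻³
  maraging steel: M = 1.73×10⁻³
  brass: M = 1.16×10⁻³
The maximum is for magnesium alloy.

magnesium alloy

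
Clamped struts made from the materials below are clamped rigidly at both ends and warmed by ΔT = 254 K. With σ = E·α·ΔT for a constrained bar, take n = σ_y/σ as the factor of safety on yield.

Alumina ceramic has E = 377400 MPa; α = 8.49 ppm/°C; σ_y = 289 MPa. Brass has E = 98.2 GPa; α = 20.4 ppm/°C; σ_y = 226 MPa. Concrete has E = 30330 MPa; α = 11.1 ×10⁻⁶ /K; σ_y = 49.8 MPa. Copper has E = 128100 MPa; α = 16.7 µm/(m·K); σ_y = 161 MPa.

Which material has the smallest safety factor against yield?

With everything in SI (GPa, ×10⁻⁶/K, MPa):
  alumina ceramic: E = 377.4, α = 8.49, σ_y = 289.0 → σ = 814 MPa, n = 0.355
  brass: E = 98.20, α = 20.4, σ_y = 226.0 → σ = 509 MPa, n = 0.444
  concrete: E = 30.33, α = 11.1, σ_y = 49.80 → σ = 85.5 MPa, n = 0.582
  copper: E = 128.1, α = 16.7, σ_y = 161.0 → σ = 543 MPa, n = 0.296
Copper has the lowest safety factor, n = 0.296.

copper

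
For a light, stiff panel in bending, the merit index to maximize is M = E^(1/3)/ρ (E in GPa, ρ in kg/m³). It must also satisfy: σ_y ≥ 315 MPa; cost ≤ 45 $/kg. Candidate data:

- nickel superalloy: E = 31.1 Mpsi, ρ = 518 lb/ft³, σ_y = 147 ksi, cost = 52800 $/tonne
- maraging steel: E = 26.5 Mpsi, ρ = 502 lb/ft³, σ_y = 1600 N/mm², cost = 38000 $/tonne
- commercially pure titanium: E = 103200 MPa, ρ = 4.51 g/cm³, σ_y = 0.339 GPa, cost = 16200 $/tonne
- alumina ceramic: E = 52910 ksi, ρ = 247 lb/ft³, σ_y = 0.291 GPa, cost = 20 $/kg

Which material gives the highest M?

commercially pure titanium

Screen on constraints: σ_y ≥ 315 MPa; cost ≤ 45 $/kg. Survivors: maraging steel, commercially pure titanium.
In SI units:
  maraging steel: E = 182.7 GPa, ρ = 8041 kg/m³
  commercially pure titanium: E = 103.2 GPa, ρ = 4510 kg/m³
  commercially pure titanium: M = 1.04×10⁻³
  maraging steel: M = 0.706×10⁻³
Highest index: commercially pure titanium.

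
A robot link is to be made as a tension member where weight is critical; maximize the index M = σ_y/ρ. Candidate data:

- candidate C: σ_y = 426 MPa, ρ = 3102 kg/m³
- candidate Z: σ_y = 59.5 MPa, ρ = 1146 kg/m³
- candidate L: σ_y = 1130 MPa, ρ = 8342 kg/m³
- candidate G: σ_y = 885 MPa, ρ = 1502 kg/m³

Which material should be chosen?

candidate G

Per-candidate index values:
  candidate G: M = 589 kN·m/kg
  candidate C: M = 137 kN·m/kg
  candidate L: M = 135 kN·m/kg
  candidate Z: M = 51.9 kN·m/kg
Highest index: candidate G.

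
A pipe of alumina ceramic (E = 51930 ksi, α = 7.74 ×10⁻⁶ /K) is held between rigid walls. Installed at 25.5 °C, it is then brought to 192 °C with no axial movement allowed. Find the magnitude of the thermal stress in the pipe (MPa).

E = 51930 ksi = 358.0 GPa.
ΔT = 166.5 K. Constrained thermal stress σ = E·α·ΔT = 358.0×10³ MPa × 7.74×10⁻⁶ × 166.5 = 461 MPa (compressive).

461 MPa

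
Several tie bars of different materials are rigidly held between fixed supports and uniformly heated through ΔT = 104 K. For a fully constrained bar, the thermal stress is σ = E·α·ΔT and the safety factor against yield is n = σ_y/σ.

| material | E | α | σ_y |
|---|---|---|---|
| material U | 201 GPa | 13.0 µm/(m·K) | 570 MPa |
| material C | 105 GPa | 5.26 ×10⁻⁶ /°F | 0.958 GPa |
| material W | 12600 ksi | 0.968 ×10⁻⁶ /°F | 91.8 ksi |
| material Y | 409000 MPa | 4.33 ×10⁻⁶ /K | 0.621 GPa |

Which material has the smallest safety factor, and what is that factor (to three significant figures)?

Converting E to GPa, α to ×10⁻⁶/K, σ_y to MPa, then σ and n for each:
  material U: E = 201.0, α = 13.0, σ_y = 570.0 → σ = 272 MPa, n = 2.10
  material C: E = 105.0, α = 9.47, σ_y = 958.0 → σ = 103 MPa, n = 9.27
  material W: E = 86.87, α = 1.74, σ_y = 632.9 → σ = 15.7 MPa, n = 40.2
  material Y: E = 409.0, α = 4.33, σ_y = 621.0 → σ = 184 MPa, n = 3.37
The minimum is material U at n = 2.10.

material U, n = 2.10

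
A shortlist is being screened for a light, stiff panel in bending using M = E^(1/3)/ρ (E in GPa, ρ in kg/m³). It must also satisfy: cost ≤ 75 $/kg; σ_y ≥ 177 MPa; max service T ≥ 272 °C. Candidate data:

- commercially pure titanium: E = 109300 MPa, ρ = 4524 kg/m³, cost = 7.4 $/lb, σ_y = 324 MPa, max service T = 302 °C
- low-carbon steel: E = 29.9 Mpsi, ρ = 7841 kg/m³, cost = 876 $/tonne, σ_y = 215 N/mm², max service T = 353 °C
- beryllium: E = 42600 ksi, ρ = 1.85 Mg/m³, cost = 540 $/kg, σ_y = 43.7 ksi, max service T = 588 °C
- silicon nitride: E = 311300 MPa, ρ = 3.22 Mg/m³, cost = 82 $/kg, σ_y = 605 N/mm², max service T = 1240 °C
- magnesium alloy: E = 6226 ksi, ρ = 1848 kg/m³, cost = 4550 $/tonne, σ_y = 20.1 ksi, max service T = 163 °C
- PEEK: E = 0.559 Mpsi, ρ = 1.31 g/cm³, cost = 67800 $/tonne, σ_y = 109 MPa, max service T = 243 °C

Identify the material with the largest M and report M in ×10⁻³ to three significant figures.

Screen on constraints: cost ≤ 75 $/kg; σ_y ≥ 177 MPa; max service T ≥ 272 °C. Survivors: commercially pure titanium, low-carbon steel.
Putting every candidate on a common basis:
  commercially pure titanium: E = 109.3 GPa, ρ = 4524 kg/m³
  low-carbon steel: E = 206.2 GPa, ρ = 7841 kg/m³
  commercially pure titanium: M = 1.06×10⁻³
  low-carbon steel: M = 0.753×10⁻³
The maximum is for commercially pure titanium.

commercially pure titanium, M = 1.06×10⁻³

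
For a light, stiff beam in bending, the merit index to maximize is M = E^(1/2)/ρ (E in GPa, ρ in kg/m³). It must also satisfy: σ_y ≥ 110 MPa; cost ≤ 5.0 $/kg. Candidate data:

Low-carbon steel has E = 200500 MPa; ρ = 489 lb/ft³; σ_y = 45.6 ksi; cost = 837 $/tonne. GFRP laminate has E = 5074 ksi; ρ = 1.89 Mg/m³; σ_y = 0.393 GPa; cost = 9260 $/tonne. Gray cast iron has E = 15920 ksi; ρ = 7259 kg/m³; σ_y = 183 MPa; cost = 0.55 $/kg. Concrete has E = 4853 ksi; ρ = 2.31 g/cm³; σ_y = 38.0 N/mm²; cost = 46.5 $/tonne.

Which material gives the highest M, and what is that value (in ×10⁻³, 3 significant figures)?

Screen on constraints: σ_y ≥ 110 MPa; cost ≤ 5.0 $/kg. Survivors: low-carbon steel, gray cast iron.
Normalizing units and computing the index:
  low-carbon steel: E = 200.5 GPa, ρ = 7833 kg/m³
  gray cast iron: E = 109.8 GPa, ρ = 7259 kg/m³
  low-carbon steel: M = 1.81×10⁻³
  gray cast iron: M = 1.44×10⁻³
Highest index: low-carbon steel.

low-carbon steel, M = 1.81×10⁻³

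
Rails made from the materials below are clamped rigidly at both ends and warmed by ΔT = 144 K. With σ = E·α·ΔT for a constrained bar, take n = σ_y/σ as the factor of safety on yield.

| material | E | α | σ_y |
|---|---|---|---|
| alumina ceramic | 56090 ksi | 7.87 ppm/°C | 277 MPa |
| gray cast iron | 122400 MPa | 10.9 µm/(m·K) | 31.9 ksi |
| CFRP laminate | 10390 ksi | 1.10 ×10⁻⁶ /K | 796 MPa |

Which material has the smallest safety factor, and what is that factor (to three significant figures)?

alumina ceramic, n = 0.632

Converting E to GPa, α to ×10⁻⁶/K, σ_y to MPa, then σ and n for each:
  alumina ceramic: E = 386.7, α = 7.87, σ_y = 277.0 → σ = 438 MPa, n = 0.632
  gray cast iron: E = 122.4, α = 10.9, σ_y = 219.9 → σ = 192 MPa, n = 1.14
  CFRP laminate: E = 71.64, α = 1.10, σ_y = 796.0 → σ = 11.3 MPa, n = 70.1
The minimum is alumina ceramic at n = 0.632.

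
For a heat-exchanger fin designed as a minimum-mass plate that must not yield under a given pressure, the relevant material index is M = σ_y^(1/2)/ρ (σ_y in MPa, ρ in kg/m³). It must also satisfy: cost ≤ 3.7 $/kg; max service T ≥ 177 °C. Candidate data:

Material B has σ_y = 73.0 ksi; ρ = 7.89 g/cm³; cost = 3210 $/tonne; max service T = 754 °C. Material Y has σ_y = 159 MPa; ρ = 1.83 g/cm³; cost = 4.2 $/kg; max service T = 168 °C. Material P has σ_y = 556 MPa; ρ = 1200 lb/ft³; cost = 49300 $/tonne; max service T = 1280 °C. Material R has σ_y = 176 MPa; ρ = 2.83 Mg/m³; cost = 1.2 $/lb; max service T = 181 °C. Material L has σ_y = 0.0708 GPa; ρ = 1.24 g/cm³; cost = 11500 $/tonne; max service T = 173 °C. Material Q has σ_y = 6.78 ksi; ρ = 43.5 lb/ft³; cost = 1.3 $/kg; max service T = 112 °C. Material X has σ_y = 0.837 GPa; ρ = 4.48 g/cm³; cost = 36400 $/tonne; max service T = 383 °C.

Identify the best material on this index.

material R

Screen on constraints: cost ≤ 3.7 $/kg; max service T ≥ 177 °C. Survivors: material B, material R.
Putting every candidate on a common basis:
  material B: σ_y = 503.3 MPa, ρ = 7890 kg/m³
  material R: σ_y = 176.0 MPa, ρ = 2830 kg/m³
  material R: M = 4.69×10⁻³
  material B: M = 2.84×10⁻³
Material R has the largest M.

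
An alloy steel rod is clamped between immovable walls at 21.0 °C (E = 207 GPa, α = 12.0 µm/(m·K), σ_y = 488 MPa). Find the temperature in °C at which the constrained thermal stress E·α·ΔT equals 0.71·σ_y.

E·α·ΔT = 346.5 MPa ⇒ ΔT = 346.5 / (207.0×10³ × 12.0×10⁻⁶) = 139.5 K.
T = 21.0 + 139.5 = 160.5 °C.

160 °C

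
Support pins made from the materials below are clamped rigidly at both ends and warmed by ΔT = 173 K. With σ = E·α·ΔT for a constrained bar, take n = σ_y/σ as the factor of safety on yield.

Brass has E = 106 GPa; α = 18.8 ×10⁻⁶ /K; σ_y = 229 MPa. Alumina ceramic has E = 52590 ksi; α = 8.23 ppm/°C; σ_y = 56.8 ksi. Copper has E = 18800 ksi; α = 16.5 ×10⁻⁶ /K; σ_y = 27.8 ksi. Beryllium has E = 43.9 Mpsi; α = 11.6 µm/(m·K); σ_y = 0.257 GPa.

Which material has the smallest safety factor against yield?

beryllium

Converting E to GPa, α to ×10⁻⁶/K, σ_y to MPa, then σ and n for each:
  brass: E = 106.0, α = 18.8, σ_y = 229.0 → σ = 345 MPa, n = 0.664
  alumina ceramic: E = 362.6, α = 8.23, σ_y = 391.6 → σ = 516 MPa, n = 0.759
  copper: E = 129.6, α = 16.5, σ_y = 191.7 → σ = 370 MPa, n = 0.518
  beryllium: E = 302.7, α = 11.6, σ_y = 257.0 → σ = 607 MPa, n = 0.423
Smallest n: beryllium with n = 0.423.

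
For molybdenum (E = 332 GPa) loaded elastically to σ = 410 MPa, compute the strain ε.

ε = σ/E = 410 / 332000 = 1.23×10⁻³.

1.23×10⁻³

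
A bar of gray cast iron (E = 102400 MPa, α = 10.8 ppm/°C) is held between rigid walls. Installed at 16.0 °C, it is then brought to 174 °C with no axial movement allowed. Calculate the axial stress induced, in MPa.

E = 102400 MPa = 102.4 GPa.
ΔT = 158.0 K. Constrained thermal stress σ = E·α·ΔT = 102.4×10³ MPa × 10.8×10⁻⁶ × 158.0 = 175 MPa (compressive).

175 MPa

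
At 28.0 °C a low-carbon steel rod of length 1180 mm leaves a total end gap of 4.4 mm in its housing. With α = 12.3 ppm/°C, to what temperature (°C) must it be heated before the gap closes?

331 °C

α·L₀·ΔT = 4.4 mm ⇒ ΔT = 4.4 / (12.3×10⁻⁶ × 1180.0) = 303.2 K.
T = 28.0 + 303.2 = 331.2 °C.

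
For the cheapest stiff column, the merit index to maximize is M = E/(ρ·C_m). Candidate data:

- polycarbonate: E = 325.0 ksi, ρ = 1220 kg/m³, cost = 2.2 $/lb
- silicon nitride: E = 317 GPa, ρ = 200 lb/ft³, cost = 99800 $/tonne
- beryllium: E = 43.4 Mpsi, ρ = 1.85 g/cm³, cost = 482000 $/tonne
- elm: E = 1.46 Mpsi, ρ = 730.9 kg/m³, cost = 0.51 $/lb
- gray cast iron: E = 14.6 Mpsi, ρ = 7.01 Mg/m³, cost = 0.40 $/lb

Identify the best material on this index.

Normalizing units and computing the index:
  polycarbonate: E = 2.241 GPa, ρ = 1220 kg/m³, cost = 4.850 $/kg
  silicon nitride: E = 317.0 GPa, ρ = 3204 kg/m³, cost = 99.80 $/kg
  beryllium: E = 299.2 GPa, ρ = 1850 kg/m³, cost = 482.0 $/kg
  elm: E = 10.07 GPa, ρ = 730.9 kg/m³, cost = 1.124 $/kg
  gray cast iron: E = 100.7 GPa, ρ = 7010 kg/m³, cost = 0.8818 $/kg
  gray cast iron: M = 16.3 MN·m per $
  elm: M = 12.2 MN·m per $
  silicon nitride: M = 0.991 MN·m per $
  polycarbonate: M = 0.379 MN·m per $
  beryllium: M = 0.336 MN·m per $
Gray cast iron ranks first.

gray cast iron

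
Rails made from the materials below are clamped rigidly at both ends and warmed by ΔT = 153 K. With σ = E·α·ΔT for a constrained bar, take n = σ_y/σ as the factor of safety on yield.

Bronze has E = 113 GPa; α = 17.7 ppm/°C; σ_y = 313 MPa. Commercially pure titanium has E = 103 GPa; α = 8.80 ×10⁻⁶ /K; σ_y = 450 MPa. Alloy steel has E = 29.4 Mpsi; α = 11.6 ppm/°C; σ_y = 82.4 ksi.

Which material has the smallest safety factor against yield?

In consistent units (E in GPa, α in ×10⁻⁶/K, σ_y in MPa):
  bronze: E = 113.0, α = 17.7, σ_y = 313.0 → σ = 306 MPa, n = 1.02
  commercially pure titanium: E = 103.0, α = 8.80, σ_y = 450.0 → σ = 139 MPa, n = 3.24
  alloy steel: E = 202.7, α = 11.6, σ_y = 568.1 → σ = 360 MPa, n = 1.58
The minimum is bronze at n = 1.02.

bronze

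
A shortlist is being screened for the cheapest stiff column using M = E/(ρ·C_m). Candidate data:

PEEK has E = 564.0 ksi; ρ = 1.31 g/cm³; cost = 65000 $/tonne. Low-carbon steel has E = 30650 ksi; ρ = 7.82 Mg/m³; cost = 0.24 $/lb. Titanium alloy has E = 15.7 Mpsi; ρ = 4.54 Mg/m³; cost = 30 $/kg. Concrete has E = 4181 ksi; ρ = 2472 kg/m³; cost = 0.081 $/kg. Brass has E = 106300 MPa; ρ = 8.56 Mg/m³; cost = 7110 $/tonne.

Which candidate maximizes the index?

After converting to SI:
  PEEK: E = 3.889 GPa, ρ = 1310 kg/m³, cost = 65.00 $/kg
  low-carbon steel: E = 211.3 GPa, ρ = 7820 kg/m³, cost = 0.5291 $/kg
  titanium alloy: E = 108.2 GPa, ρ = 4540 kg/m³, cost = 30.00 $/kg
  concrete: E = 28.83 GPa, ρ = 2472 kg/m³, cost = 0.08100 $/kg
  brass: E = 106.3 GPa, ρ = 8560 kg/m³, cost = 7.110 $/kg
  concrete: M = 144 MN·m per $
  low-carbon steel: M = 51.1 MN·m per $
  brass: M = 1.75 MN·m per $
  titanium alloy: M = 0.795 MN·m per $
  PEEK: M = 0.0457 MN·m per $
Concrete has the largest M.

concrete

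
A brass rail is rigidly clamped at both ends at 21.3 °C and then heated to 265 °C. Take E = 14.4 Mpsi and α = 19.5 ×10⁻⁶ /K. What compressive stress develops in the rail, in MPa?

E = 14.4 Mpsi = 99.28 GPa.
ΔT = 243.7 K. Constrained thermal stress σ = E·α·ΔT = 99.28×10³ MPa × 19.5×10⁻⁶ × 243.7 = 472 MPa (compressive).

472 MPa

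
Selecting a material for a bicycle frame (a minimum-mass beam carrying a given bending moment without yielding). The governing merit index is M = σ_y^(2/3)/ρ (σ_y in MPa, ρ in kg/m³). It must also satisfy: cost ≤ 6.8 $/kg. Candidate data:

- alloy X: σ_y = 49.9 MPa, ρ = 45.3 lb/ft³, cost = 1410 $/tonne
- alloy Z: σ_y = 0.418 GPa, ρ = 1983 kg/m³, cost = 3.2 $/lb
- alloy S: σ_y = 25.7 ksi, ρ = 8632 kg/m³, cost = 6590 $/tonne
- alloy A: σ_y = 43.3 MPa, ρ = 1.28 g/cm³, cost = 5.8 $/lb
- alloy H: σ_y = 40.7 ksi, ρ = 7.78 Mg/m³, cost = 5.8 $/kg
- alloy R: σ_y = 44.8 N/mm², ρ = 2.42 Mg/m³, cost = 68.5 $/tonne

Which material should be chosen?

Screen on constraints: cost ≤ 6.8 $/kg. Survivors: alloy X, alloy S, alloy H, alloy R.
Putting every candidate on a common basis:
  alloy X: σ_y = 49.90 MPa, ρ = 725.6 kg/m³
  alloy S: σ_y = 177.2 MPa, ρ = 8632 kg/m³
  alloy H: σ_y = 280.6 MPa, ρ = 7780 kg/m³
  alloy R: σ_y = 44.80 MPa, ρ = 2420 kg/m³
  alloy X: M = 18.7×10⁻³
  alloy H: M = 5.51×10⁻³
  alloy R: M = 5.21×10⁻³
  alloy S: M = 3.65×10⁻³
Alloy X ranks first.

alloy X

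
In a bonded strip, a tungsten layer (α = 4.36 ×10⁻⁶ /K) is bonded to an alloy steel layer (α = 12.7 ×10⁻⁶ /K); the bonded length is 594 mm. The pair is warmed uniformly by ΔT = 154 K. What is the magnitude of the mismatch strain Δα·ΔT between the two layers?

1.28×10⁻³

Δα = |4.36 − 12.7|×10⁻⁶/K = 8.34×10⁻⁶/K.
Mismatch strain = Δα·ΔT = 8.34×10⁻⁶ × 154.0 = 1.28×10⁻³.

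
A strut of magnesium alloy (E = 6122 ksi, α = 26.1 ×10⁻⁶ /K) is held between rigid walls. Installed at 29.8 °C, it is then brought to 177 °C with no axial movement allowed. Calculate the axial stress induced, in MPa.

E = 6122 ksi = 42.21 GPa.
ΔT = 147.2 K. Constrained thermal stress σ = E·α·ΔT = 42.21×10³ MPa × 26.1×10⁻⁶ × 147.2 = 162 MPa (compressive).

162 MPa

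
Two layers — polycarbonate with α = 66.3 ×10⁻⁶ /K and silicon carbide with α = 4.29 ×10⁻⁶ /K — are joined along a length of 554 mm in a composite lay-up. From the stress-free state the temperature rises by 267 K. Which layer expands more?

α(polycarbonate) = 66.3×10⁻⁶/K vs α(silicon carbide) = 4.29×10⁻⁶/K.
Higher α expands more for the same ΔT: polycarbonate.

polycarbonate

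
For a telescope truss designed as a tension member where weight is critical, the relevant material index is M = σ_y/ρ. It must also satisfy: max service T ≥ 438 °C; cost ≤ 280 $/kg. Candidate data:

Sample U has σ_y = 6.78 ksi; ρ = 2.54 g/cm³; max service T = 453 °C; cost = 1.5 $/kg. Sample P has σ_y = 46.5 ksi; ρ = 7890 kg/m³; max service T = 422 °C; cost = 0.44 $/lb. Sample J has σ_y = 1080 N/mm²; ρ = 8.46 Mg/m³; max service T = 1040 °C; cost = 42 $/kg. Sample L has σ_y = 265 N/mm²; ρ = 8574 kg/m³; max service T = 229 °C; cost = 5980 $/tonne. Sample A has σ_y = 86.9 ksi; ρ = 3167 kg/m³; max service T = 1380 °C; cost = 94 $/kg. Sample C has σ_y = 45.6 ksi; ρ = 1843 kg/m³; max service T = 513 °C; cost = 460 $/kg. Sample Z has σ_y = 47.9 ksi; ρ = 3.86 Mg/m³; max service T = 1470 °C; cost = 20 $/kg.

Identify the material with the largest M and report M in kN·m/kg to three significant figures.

sample A, M = 189 kN·m/kg

Screen on constraints: max service T ≥ 438 °C; cost ≤ 280 $/kg. Survivors: sample U, sample J, sample A, sample Z.
Putting every candidate on a common basis:
  sample U: σ_y = 46.75 MPa, ρ = 2540 kg/m³
  sample J: σ_y = 1080 MPa, ρ = 8460 kg/m³
  sample A: σ_y = 599.2 MPa, ρ = 3167 kg/m³
  sample Z: σ_y = 330.3 MPa, ρ = 3860 kg/m³
  sample A: M = 189 kN·m/kg
  sample J: M = 128 kN·m/kg
  sample Z: M = 85.6 kN·m/kg
  sample U: M = 18.4 kN·m/kg
The maximum is for sample A.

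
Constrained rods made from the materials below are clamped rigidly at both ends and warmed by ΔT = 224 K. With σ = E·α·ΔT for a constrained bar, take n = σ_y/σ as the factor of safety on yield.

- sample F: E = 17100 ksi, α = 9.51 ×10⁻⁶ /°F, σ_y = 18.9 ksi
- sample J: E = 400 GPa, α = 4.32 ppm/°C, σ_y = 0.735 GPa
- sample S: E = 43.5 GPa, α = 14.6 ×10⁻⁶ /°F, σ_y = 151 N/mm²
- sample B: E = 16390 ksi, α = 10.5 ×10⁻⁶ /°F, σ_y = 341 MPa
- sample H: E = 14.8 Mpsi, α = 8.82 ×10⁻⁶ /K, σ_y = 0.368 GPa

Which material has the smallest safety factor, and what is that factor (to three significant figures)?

In consistent units (E in GPa, α in ×10⁻⁶/K, σ_y in MPa):
  sample F: E = 117.9, α = 17.1, σ_y = 130.3 → σ = 452 MPa, n = 0.288
  sample J: E = 400.0, α = 4.32, σ_y = 735.0 → σ = 387 MPa, n = 1.90
  sample S: E = 43.50, α = 26.3, σ_y = 151.0 → σ = 256 MPa, n = 0.590
  sample B: E = 113.0, α = 18.9, σ_y = 341.0 → σ = 478 MPa, n = 0.713
  sample H: E = 102.0, α = 8.82, σ_y = 368.0 → σ = 202 MPa, n = 1.83
The minimum is sample F at n = 0.288.

sample F, n = 0.288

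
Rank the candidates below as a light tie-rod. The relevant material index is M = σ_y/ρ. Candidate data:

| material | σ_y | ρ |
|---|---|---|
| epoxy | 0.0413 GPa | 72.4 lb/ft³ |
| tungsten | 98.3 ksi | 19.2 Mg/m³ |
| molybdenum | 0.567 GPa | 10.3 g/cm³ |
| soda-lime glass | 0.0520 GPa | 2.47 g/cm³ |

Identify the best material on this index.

molybdenum

In SI units:
  epoxy: σ_y = 41.30 MPa, ρ = 1160 kg/m³
  tungsten: σ_y = 677.8 MPa, ρ = 19200 kg/m³
  molybdenum: σ_y = 567.0 MPa, ρ = 10300 kg/m³
  soda-lime glass: σ_y = 52.00 MPa, ρ = 2470 kg/m³
  molybdenum: M = 55.0 kN·m/kg
  epoxy: M = 35.6 kN·m/kg
  tungsten: M = 35.3 kN·m/kg
  soda-lime glass: M = 21.1 kN·m/kg
Molybdenum ranks first.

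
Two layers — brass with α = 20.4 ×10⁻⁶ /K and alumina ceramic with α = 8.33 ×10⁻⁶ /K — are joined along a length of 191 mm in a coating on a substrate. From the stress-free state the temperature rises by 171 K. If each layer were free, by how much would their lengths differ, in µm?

Δα = |20.4 − 8.33|×10⁻⁶/K = 12.1×10⁻⁶/K.
ΔL_mismatch = Δα·L·ΔT = 12.1×10⁻⁶ × 191.0 mm × 171.0 K = 394 µm.

394 µm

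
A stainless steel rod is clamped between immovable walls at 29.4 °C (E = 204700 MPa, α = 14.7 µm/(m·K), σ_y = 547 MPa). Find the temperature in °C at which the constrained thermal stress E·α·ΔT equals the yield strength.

E = 204700 MPa = 204.7 GPa.
E·α·ΔT = 547.0 MPa ⇒ ΔT = 547.0 / (204.7×10³ × 14.7×10⁻⁶) = 181.8 K.
T = 29.4 + 181.8 = 211.2 °C.

211 °C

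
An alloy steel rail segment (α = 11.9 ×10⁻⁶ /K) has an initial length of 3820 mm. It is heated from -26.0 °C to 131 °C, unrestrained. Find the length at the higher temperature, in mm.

3827.1 mm

ΔT = 131 − (-26.0) = 157.0 K.
ΔL = α·L₀·ΔT = 11.9×10⁻⁶ × 3820 mm × 157.0 K = 7.14 mm.
L = L₀ + ΔL = 3820 + 7.14 = 3827.1 mm.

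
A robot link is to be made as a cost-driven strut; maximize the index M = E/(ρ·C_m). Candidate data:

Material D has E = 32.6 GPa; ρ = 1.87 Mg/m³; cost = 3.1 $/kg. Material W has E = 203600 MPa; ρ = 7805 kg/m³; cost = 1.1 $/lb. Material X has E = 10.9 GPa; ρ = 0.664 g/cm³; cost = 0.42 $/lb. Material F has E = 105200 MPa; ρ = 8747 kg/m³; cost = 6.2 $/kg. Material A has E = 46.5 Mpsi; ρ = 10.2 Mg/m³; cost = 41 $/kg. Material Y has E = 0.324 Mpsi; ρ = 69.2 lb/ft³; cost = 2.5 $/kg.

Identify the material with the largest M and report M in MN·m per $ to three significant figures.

Normalizing units and computing the index:
  material D: E = 32.60 GPa, ρ = 1870 kg/m³, cost = 3.100 $/kg
  material W: E = 203.6 GPa, ρ = 7805 kg/m³, cost = 2.425 $/kg
  material X: E = 10.90 GPa, ρ = 664.0 kg/m³, cost = 0.9259 $/kg
  material F: E = 105.2 GPa, ρ = 8747 kg/m³, cost = 6.200 $/kg
  material A: E = 320.6 GPa, ρ = 10200 kg/m³, cost = 41.00 $/kg
  material Y: E = 2.234 GPa, ρ = 1108 kg/m³, cost = 2.500 $/kg
  material X: M = 17.7 MN·m per $
  material W: M = 10.8 MN·m per $
  material D: M = 5.62 MN·m per $
  material F: M = 1.94 MN·m per $
  material Y: M = 0.806 MN·m per $
  material A: M = 0.767 MN·m per $
Material X has the largest M.

material X, M = 17.7 MN·m per $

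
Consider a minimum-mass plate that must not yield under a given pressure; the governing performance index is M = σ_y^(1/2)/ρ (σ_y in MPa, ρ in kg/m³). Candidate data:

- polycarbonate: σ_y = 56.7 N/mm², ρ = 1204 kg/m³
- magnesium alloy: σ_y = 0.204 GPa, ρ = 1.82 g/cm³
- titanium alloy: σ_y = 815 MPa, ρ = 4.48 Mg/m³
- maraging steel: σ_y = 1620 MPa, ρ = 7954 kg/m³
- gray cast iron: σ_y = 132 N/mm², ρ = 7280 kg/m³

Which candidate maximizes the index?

magnesium alloy

Putting every candidate on a common basis:
  polycarbonate: σ_y = 56.70 MPa, ρ = 1204 kg/m³
  magnesium alloy: σ_y = 204.0 MPa, ρ = 1820 kg/m³
  titanium alloy: σ_y = 815.0 MPa, ρ = 4480 kg/m³
  maraging steel: σ_y = 1620 MPa, ρ = 7954 kg/m³
  gray cast iron: σ_y = 132.0 MPa, ρ = 7280 kg/m³
  magnesium alloy: M = 7.85×10⁻³
  titanium alloy: M = 6.37×10⁻³
  polycarbonate: M = 6.25×10⁻³
  maraging steel: M = 5.06×10⁻³
  gray cast iron: M = 1.58×10⁻³
Magnesium alloy has the largest M.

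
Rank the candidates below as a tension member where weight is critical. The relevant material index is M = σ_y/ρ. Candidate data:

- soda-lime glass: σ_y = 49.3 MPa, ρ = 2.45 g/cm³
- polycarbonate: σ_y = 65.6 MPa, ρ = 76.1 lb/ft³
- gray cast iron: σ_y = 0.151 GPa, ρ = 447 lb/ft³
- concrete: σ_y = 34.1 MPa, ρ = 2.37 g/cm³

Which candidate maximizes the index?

Putting every candidate on a common basis:
  soda-lime glass: σ_y = 49.30 MPa, ρ = 2450 kg/m³
  polycarbonate: σ_y = 65.60 MPa, ρ = 1219 kg/m³
  gray cast iron: σ_y = 151.0 MPa, ρ = 7160 kg/m³
  concrete: σ_y = 34.10 MPa, ρ = 2370 kg/m³
  polycarbonate: M = 53.8 kN·m/kg
  gray cast iron: M = 21.1 kN·m/kg
  soda-lime glass: M = 20.1 kN·m/kg
  concrete: M = 14.4 kN·m/kg
Polycarbonate ranks first.

polycarbonate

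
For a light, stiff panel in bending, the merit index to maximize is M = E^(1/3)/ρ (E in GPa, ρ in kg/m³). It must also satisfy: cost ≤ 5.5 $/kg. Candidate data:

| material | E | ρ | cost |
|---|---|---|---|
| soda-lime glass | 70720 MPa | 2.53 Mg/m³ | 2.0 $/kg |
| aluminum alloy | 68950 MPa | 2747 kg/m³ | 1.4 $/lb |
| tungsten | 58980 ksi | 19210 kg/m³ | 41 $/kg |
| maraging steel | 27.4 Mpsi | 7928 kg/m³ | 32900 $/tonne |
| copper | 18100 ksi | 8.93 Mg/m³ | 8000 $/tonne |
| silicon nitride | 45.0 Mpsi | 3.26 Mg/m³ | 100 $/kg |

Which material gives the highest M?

soda-lime glass

Screen on constraints: cost ≤ 5.5 $/kg. Survivors: soda-lime glass, aluminum alloy.
In SI units:
  soda-lime glass: E = 70.72 GPa, ρ = 2530 kg/m³
  aluminum alloy: E = 68.95 GPa, ρ = 2747 kg/m³
  soda-lime glass: M = 1.63×10⁻³
  aluminum alloy: M = 1.49×10⁻³
Highest index: soda-lime glass.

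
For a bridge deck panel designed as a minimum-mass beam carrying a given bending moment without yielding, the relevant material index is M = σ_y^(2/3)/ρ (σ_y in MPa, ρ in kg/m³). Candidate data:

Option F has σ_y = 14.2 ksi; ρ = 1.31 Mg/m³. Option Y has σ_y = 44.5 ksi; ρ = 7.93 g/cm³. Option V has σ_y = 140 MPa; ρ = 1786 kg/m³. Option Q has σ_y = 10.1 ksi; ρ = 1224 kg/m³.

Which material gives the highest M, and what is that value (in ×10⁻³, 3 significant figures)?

Putting every candidate on a common basis:
  option F: σ_y = 97.91 MPa, ρ = 1310 kg/m³
  option Y: σ_y = 306.8 MPa, ρ = 7930 kg/m³
  option V: σ_y = 140.0 MPa, ρ = 1786 kg/m³
  option Q: σ_y = 69.64 MPa, ρ = 1224 kg/m³
  option F: M = 16.2×10⁻³
  option V: M = 15.1×10⁻³
  option Q: M = 13.8×10⁻³
  option Y: M = 5.74×10⁻³
Option F has the largest M.

option F, M = 16.2×10⁻³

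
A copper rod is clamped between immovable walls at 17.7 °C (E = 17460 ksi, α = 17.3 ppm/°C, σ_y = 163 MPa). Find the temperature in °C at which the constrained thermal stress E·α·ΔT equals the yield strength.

96.0 °C

E = 17460 ksi = 120.4 GPa.
E·α·ΔT = 163.0 MPa ⇒ ΔT = 163.0 / (120.4×10³ × 17.3×10⁻⁶) = 78.27 K.
T = 17.7 + 78.27 = 95.97 °C.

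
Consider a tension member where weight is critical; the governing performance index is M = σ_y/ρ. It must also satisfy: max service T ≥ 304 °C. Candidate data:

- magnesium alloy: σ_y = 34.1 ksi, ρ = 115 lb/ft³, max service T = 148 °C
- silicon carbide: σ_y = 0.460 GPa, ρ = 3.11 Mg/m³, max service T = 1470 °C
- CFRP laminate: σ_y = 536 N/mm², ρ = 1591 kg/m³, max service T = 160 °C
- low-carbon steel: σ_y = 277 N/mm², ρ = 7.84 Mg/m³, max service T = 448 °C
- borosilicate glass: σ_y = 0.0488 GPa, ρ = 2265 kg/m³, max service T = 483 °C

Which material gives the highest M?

Screen on constraints: max service T ≥ 304 °C. Survivors: silicon carbide, low-carbon steel, borosilicate glass.
In SI units:
  silicon carbide: σ_y = 460.0 MPa, ρ = 3110 kg/m³
  low-carbon steel: σ_y = 277.0 MPa, ρ = 7840 kg/m³
  borosilicate glass: σ_y = 48.80 MPa, ρ = 2265 kg/m³
  silicon carbide: M = 148 kN·m/kg
  low-carbon steel: M = 35.3 kN·m/kg
  borosilicate glass: M = 21.5 kN·m/kg
Silicon carbide has the largest M.

silicon carbide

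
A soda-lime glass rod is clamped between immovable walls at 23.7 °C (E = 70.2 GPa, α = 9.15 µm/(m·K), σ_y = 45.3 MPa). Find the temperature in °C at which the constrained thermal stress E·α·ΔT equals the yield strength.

E·α·ΔT = 45.30 MPa ⇒ ΔT = 45.30 / (70.20×10³ × 9.15×10⁻⁶) = 70.52 K.
T = 23.7 + 70.52 = 94.22 °C.

94.2 °C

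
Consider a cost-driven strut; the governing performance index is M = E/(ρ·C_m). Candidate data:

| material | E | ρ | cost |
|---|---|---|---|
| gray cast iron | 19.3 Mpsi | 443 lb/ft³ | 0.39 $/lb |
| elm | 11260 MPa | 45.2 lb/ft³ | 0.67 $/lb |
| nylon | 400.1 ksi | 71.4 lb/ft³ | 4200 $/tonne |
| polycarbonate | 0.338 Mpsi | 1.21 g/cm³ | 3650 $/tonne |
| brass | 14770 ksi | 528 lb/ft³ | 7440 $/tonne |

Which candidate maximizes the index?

Putting every candidate on a common basis:
  gray cast iron: E = 133.1 GPa, ρ = 7096 kg/m³, cost = 0.8598 $/kg
  elm: E = 11.26 GPa, ρ = 724.0 kg/m³, cost = 1.477 $/kg
  nylon: E = 2.759 GPa, ρ = 1144 kg/m³, cost = 4.200 $/kg
  polycarbonate: E = 2.330 GPa, ρ = 1210 kg/m³, cost = 3.650 $/kg
  brass: E = 101.8 GPa, ρ = 8458 kg/m³, cost = 7.440 $/kg
  gray cast iron: M = 21.8 MN·m per $
  elm: M = 10.5 MN·m per $
  brass: M = 1.62 MN·m per $
  nylon: M = 0.574 MN·m per $
  polycarbonate: M = 0.528 MN·m per $
Highest index: gray cast iron.

gray cast iron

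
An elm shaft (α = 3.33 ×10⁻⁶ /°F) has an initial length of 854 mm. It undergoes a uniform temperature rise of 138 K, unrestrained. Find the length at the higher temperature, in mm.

Convert α: 3.33×10⁻⁶/°F × (9/5) = 5.99×10⁻⁶/K.
ΔL = α·L₀·ΔT = 5.99×10⁻⁶ × 854 mm × 138.0 K = 0.706 mm.
L = L₀ + ΔL = 854 + 0.706 = 854.71 mm.

854.71 mm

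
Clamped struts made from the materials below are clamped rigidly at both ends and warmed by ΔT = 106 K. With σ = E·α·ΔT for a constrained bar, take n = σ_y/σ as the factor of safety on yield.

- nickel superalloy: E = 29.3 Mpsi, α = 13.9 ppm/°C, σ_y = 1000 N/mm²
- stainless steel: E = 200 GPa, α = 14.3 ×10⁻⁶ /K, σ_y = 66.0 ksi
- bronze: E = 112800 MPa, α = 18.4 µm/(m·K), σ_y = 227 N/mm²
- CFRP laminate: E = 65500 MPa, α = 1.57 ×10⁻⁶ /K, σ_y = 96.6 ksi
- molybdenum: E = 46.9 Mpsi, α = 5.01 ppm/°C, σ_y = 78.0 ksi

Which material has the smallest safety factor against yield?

bronze

With everything in SI (GPa, ×10⁻⁶/K, MPa):
  nickel superalloy: E = 202.0, α = 13.9, σ_y = 1000 → σ = 298 MPa, n = 3.36
  stainless steel: E = 200.0, α = 14.3, σ_y = 455.1 → σ = 303 MPa, n = 1.50
  bronze: E = 112.8, α = 18.4, σ_y = 227.0 → σ = 220 MPa, n = 1.03
  CFRP laminate: E = 65.50, α = 1.57, σ_y = 666.0 → σ = 10.9 MPa, n = 61.1
  molybdenum: E = 323.4, α = 5.01, σ_y = 537.8 → σ = 172 MPa, n = 3.13
Bronze has the lowest safety factor, n = 1.03.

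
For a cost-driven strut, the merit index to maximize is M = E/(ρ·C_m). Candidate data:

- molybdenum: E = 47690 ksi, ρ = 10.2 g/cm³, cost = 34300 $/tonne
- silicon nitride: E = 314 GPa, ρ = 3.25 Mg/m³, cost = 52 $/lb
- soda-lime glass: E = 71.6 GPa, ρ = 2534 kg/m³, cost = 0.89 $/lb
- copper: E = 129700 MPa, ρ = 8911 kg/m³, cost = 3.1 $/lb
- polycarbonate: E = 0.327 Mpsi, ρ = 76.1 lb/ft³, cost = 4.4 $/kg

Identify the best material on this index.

soda-lime glass

In SI units:
  molybdenum: E = 328.8 GPa, ρ = 10200 kg/m³, cost = 34.30 $/kg
  silicon nitride: E = 314.0 GPa, ρ = 3250 kg/m³, cost = 114.6 $/kg
  soda-lime glass: E = 71.60 GPa, ρ = 2534 kg/m³, cost = 1.962 $/kg
  copper: E = 129.7 GPa, ρ = 8911 kg/m³, cost = 6.834 $/kg
  polycarbonate: E = 2.255 GPa, ρ = 1219 kg/m³, cost = 4.400 $/kg
  soda-lime glass: M = 14.4 MN·m per $
  copper: M = 2.13 MN·m per $
  molybdenum: M = 0.940 MN·m per $
  silicon nitride: M = 0.843 MN·m per $
  polycarbonate: M = 0.420 MN·m per $
The maximum is for soda-lime glass.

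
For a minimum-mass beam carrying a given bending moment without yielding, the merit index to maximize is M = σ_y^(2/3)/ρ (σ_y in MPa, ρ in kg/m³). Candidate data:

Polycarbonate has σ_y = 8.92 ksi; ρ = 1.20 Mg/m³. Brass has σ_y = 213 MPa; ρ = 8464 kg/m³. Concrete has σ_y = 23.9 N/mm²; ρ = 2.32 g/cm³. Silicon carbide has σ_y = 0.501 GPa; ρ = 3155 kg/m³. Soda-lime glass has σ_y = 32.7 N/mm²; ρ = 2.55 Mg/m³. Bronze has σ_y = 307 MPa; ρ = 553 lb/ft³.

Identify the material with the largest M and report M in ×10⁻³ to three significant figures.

Convert each candidate to consistent units, then evaluate M:
  polycarbonate: σ_y = 61.50 MPa, ρ = 1200 kg/m³
  brass: σ_y = 213.0 MPa, ρ = 8464 kg/m³
  concrete: σ_y = 23.90 MPa, ρ = 2320 kg/m³
  silicon carbide: σ_y = 501.0 MPa, ρ = 3155 kg/m³
  soda-lime glass: σ_y = 32.70 MPa, ρ = 2550 kg/m³
  bronze: σ_y = 307.0 MPa, ρ = 8858 kg/m³
  silicon carbide: M = 20.0×10⁻³
  polycarbonate: M = 13.0×10⁻³
  bronze: M = 5.14×10⁻³
  brass: M = 4.21×10⁻³
  soda-lime glass: M = 4.01×10⁻³
  concrete: M = 3.58×10⁻³
Silicon carbide ranks first.

silicon carbide, M = 20.0×10⁻³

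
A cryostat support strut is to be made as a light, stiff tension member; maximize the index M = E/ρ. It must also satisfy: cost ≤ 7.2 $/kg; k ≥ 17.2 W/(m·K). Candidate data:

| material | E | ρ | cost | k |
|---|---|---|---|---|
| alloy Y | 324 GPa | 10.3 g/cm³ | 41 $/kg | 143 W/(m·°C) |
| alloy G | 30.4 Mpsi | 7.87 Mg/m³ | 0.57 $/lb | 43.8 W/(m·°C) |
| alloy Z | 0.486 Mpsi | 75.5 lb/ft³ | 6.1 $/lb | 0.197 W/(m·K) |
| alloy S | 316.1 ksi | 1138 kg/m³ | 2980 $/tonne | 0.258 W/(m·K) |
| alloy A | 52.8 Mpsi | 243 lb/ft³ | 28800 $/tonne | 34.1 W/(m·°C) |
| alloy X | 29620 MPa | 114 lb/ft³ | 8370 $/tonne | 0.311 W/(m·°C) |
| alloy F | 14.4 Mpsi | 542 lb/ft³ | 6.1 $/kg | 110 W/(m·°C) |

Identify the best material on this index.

Screen on constraints: cost ≤ 7.2 $/kg; k ≥ 17.2 W/(m·K). Survivors: alloy G, alloy F.
In SI units:
  alloy G: E = 209.6 GPa, ρ = 7870 kg/m³
  alloy F: E = 99.28 GPa, ρ = 8682 kg/m³
  alloy G: M = 26.6 MN·m/kg
  alloy F: M = 11.4 MN·m/kg
Alloy G has the largest M.

alloy G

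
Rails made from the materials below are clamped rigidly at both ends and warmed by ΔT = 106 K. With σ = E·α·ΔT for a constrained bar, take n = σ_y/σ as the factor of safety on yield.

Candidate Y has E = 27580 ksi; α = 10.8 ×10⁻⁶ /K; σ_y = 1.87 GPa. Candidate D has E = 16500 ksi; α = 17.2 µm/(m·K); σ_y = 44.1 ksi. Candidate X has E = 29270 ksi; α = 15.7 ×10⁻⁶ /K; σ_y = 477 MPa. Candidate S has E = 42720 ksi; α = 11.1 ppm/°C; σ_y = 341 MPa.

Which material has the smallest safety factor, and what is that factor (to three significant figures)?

Per material, after unit conversion:
  candidate Y: E = 190.2, α = 10.8, σ_y = 1870 → σ = 218 MPa, n = 8.59
  candidate D: E = 113.8, α = 17.2, σ_y = 304.1 → σ = 207 MPa, n = 1.47
  candidate X: E = 201.8, α = 15.7, σ_y = 477.0 → σ = 336 MPa, n = 1.42
  candidate S: E = 294.5, α = 11.1, σ_y = 341.0 → σ = 347 MPa, n = 0.984
Smallest n: candidate S with n = 0.984.

candidate S, n = 0.984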